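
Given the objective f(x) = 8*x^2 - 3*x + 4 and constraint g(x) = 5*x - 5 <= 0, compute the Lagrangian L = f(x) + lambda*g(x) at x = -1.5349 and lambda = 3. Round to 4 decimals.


Step 1: Evaluate f(x).
f(-1.5349) = 8*(-1.5349)^2 - 3*(-1.5349) + 4 = 27.452
Step 2: Evaluate g(x).
g(-1.5349) = 5*-1.5349 - 5 = -12.6745
Step 3: Compute Lagrangian.
L = 27.452 + 3*-12.6745 = -10.5715


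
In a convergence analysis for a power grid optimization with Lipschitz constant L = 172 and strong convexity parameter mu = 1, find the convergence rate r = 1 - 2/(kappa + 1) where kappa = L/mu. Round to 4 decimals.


Step 1: Compute the condition number.
kappa = L/mu = 172/1 = 172.0
Step 2: Compute the convergence rate.
r = 1 - 2/(kappa + 1) = 1 - 2*mu/(L + mu) = (L - mu)/(L + mu) = 171/173 = 0.9884


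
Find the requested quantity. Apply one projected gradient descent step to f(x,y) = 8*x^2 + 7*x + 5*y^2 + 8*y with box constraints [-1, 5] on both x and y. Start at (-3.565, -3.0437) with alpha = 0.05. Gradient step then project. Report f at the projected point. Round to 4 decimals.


Step 1: Compute gradient at (-3.565, -3.0437).
grad_x = 2*8*-3.565 + 7 = -50.04
grad_y = 2*5*-3.0437 + 8 = -22.437
Step 2: Gradient step.
x_raw = -3.565 - 0.05*-50.04 = -1.063
y_raw = -3.0437 - 0.05*-22.437 = -1.9219
Step 3: Project onto [-1, 5].
x_proj = clip(-1.063) = -1.0
y_proj = clip(-1.9219) = -1.0
Step 4: Evaluate f.
f(-1.0, -1.0) = -2.0


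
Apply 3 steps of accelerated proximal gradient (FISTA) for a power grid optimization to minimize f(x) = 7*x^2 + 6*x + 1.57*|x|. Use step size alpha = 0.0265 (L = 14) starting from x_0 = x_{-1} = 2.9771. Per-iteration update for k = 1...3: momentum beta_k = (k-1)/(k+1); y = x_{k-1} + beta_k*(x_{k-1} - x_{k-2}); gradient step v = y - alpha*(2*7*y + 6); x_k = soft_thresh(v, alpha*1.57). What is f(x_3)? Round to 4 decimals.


FISTA on f(x) = 7*x^2 + 6*x + 1.57*|x|
L = 14, alpha = 0.0265
Iteration 1: beta = 0.0, y = 2.9771 + 0.0*(2.9771 - 2.9771) = 2.9771
  grad(y) = 47.6794, v = y - alpha*grad = 1.7136
  prox(v) = soft_thresh(1.7136, 0.0416) = 1.672
Iteration 2: beta = 0.3333, y = 1.672 + 0.3333*(1.672 - 2.9771) = 1.237
  grad(y) = 23.3174, v = y - alpha*grad = 0.619
  prox(v) = soft_thresh(0.619, 0.0416) = 0.5774
Iteration 3: beta = 0.5, y = 0.5774 + 0.5*(0.5774 - 1.672) = 0.0302
  grad(y) = 6.4223, v = y - alpha*grad = -0.14
  prox(v) = soft_thresh(-0.14, 0.0416) = -0.0984
f(x_3) = 7*(-0.0984)^2 + 6*(-0.0984) + 1.57*|-0.0984| = -0.3682


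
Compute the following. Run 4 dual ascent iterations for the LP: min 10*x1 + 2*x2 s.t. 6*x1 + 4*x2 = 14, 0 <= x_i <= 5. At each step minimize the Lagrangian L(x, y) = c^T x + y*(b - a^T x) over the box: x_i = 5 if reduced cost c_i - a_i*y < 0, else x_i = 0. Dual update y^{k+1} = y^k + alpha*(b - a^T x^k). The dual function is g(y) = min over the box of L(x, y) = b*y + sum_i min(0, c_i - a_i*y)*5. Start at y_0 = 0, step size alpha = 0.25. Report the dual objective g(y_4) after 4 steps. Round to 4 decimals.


Dual ascent for LP: min 10*x1 + 2*x2, 6*x1 + 4*x2 = 14, 0 <= x_i <= 5
Step 1: y^k = 0.0, reduced costs: (10.0, 2.0)
  x^k = (0.0, 0.0), subgradient = b - a^T x = 14.0
  y^{k+1} = 0.0 + 0.25*14.0 = 3.5
Step 2: y^k = 3.5, reduced costs: (-11.0, -12.0)
  x^k = (5.0, 5.0), subgradient = b - a^T x = -36.0
  y^{k+1} = 3.5 + 0.25*-36.0 = -5.5
Step 3: y^k = -5.5, reduced costs: (43.0, 24.0)
  x^k = (0.0, 0.0), subgradient = b - a^T x = 14.0
  y^{k+1} = -5.5 + 0.25*14.0 = -2.0
Step 4: y^k = -2.0, reduced costs: (22.0, 10.0)
  x^k = (0.0, 0.0), subgradient = b - a^T x = 14.0
  y^{k+1} = -2.0 + 0.25*14.0 = 1.5
Dual objective at y_4 = 1.5: reduced costs (1.0, -4.0), box minimizer x = (0.0, 5.0)
g(y_4) = b*y + (c1 - a1*y)*x1 + (c2 - a2*y)*x2 = 14*1.5 + 1.0*0.0 + (-4.0)*5.0 = 21.0 + 0.0 - 20.0 = 1.0


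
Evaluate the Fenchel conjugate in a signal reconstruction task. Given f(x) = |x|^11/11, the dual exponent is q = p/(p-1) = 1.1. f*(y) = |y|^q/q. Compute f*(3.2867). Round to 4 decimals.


The conjugate exponent q satisfies 1/p + 1/q = 1.
p = 11, so q = 11/(11 - 1) = 1.1
|y|^q = 3.2867^1.1 = 3.702
f*(3.2867) = 3.702 / 1.1 = 3.3655


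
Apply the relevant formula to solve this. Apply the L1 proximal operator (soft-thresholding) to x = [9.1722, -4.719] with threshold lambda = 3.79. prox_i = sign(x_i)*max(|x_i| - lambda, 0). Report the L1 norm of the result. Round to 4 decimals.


Soft-thresholding with lambda = 3.79:
prox(9.1722) = sign(9.1722)*max(|9.1722| - 3.79, 0) = 5.3822
prox(-4.719) = sign(-4.719)*max(|-4.719| - 3.79, 0) = -0.929
prox(x) = [5.3822, -0.929]
||prox(x)||_1 = 5.3822 + 0.929 = 6.3112


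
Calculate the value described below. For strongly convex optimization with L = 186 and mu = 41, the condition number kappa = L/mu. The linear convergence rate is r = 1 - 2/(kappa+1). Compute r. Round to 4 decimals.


Step 1: Compute the condition number.
kappa = L/mu = 186/41 = 4.5366
Step 2: Compute the convergence rate.
r = 1 - 2/(kappa + 1) = 1 - 2*mu/(L + mu) = (L - mu)/(L + mu) = 145/227 = 0.6388


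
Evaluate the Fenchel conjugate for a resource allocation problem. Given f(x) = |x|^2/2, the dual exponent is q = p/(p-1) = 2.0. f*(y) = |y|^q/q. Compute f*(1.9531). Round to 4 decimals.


The conjugate exponent q satisfies 1/p + 1/q = 1.
p = 2, so q = 2/(2 - 1) = 2.0
|y|^q = 1.9531^2.0 = 3.8146
f*(1.9531) = 3.8146 / 2.0 = 1.9073


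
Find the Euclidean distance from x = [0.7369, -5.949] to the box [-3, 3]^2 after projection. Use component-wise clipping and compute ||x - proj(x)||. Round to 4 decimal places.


Project each component onto [-3, 3].
clip(0.7369) = 0.7369, clip(-5.949) = -3.0
Projection = [0.7369, -3.0]
Squared diffs: [0.0, 8.6966]
Distance = sqrt(8.6966) = 2.949


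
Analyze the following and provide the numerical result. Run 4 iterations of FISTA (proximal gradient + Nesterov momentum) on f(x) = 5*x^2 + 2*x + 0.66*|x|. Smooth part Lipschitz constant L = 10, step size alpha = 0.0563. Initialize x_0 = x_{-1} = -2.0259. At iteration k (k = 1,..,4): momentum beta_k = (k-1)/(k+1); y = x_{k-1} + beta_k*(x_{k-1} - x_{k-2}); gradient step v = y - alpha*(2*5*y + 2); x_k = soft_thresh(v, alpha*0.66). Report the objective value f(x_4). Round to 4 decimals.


FISTA on f(x) = 5*x^2 + 2*x + 0.66*|x|
L = 10, alpha = 0.0563
Iteration 1: beta = 0.0, y = -2.0259 + 0.0*(-2.0259 + 2.0259) = -2.0259
  grad(y) = -18.259, v = y - alpha*grad = -0.9979
  prox(v) = soft_thresh(-0.9979, 0.0372) = -0.9608
Iteration 2: beta = 0.3333, y = -0.9608 + 0.3333*(-0.9608 + 2.0259) = -0.6057
  grad(y) = -4.0571, v = y - alpha*grad = -0.3773
  prox(v) = soft_thresh(-0.3773, 0.0372) = -0.3401
Iteration 3: beta = 0.5, y = -0.3401 + 0.5*(-0.3401 + 0.9608) = -0.0298
  grad(y) = 1.7017, v = y - alpha*grad = -0.1256
  prox(v) = soft_thresh(-0.1256, 0.0372) = -0.0885
Iteration 4: beta = 0.6, y = -0.0885 + 0.6*(-0.0885 + 0.3401) = 0.0625
  grad(y) = 2.6252, v = y - alpha*grad = -0.0853
  prox(v) = soft_thresh(-0.0853, 0.0372) = -0.0481
f(x_4) = 5*(-0.0481)^2 + 2*(-0.0481) + 0.66*|-0.0481| = -0.0529


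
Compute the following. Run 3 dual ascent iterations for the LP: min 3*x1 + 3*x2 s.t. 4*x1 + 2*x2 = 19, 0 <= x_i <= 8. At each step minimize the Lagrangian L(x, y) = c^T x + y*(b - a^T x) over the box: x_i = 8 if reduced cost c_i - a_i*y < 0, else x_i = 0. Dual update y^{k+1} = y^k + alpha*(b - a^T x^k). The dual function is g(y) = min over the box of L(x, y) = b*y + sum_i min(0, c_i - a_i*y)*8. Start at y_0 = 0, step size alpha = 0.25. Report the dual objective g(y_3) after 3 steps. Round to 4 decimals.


Dual ascent for LP: min 3*x1 + 3*x2, 4*x1 + 2*x2 = 19, 0 <= x_i <= 8
Step 1: y^k = 0.0, reduced costs: (3.0, 3.0)
  x^k = (0.0, 0.0), subgradient = b - a^T x = 19.0
  y^{k+1} = 0.0 + 0.25*19.0 = 4.75
Step 2: y^k = 4.75, reduced costs: (-16.0, -6.5)
  x^k = (8.0, 8.0), subgradient = b - a^T x = -29.0
  y^{k+1} = 4.75 + 0.25*-29.0 = -2.5
Step 3: y^k = -2.5, reduced costs: (13.0, 8.0)
  x^k = (0.0, 0.0), subgradient = b - a^T x = 19.0
  y^{k+1} = -2.5 + 0.25*19.0 = 2.25
Dual objective at y_3 = 2.25: reduced costs (-6.0, -1.5), box minimizer x = (8.0, 8.0)
g(y_3) = b*y + (c1 - a1*y)*x1 + (c2 - a2*y)*x2 = 19*2.25 + (-6.0)*8.0 + (-1.5)*8.0 = 42.75 - 48.0 - 12.0 = -17.25


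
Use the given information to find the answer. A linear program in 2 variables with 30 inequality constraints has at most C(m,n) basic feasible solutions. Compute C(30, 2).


Each vertex corresponds to some choice of n active constraints out of m, so the number of vertices is at most C(m, n) = m! / (n!(m-n)!).
m = 30, n = 2
Numerator: 30 * 29
Denominator: 2! = 2
C(30, 2) = 435


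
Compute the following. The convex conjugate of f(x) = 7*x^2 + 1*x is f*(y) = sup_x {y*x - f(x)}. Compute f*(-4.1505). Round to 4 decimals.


f*(y) = sup_x {y*x - a*x^2 - b*x} = sup_x {(y-b)*x - a*x^2}
FOC: (y - b) - 2a*x = 0 => x* = (y - b)/(2a)
x* = (-4.1505 - 1)/(2*7) = -0.3679
f*(-4.1505) = (y-b)^2/(4a) = (-4.1505 - 1)^2/(4*7)
= 26.5277/28 = 0.9474


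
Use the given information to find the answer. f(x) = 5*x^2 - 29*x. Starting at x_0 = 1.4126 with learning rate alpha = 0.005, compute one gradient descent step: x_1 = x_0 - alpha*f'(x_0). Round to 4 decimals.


We compute the gradient at x_0 and apply the update.
f'(x) = 10*x - 29
f'(1.4126) = 10*1.4126 - 29 = -14.874
x_1 = 1.4126 - 0.005*-14.874 = 1.487


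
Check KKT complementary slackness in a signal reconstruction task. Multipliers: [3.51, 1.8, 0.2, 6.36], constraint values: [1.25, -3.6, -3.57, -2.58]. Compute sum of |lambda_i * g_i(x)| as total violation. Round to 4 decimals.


KKT complementary slackness check:
lambda_1 * g_1 = 3.51 * 1.25 = 4.3875
lambda_2 * g_2 = 1.8 * -3.6 = -6.48
lambda_3 * g_3 = 0.2 * -3.57 = -0.714
lambda_4 * g_4 = 6.36 * -2.58 = -16.4088
Total violation = 4.3875 + 6.48 + 0.714 + 16.4088 = 27.9903


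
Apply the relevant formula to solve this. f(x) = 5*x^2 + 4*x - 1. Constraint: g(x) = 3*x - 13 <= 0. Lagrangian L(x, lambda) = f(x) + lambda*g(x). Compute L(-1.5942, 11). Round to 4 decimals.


Step 1: Evaluate f(x).
f(-1.5942) = 5*(-1.5942)^2 + 4*(-1.5942) - 1 = 5.3306
Step 2: Evaluate g(x).
g(-1.5942) = 3*-1.5942 - 13 = -17.7826
Step 3: Compute Lagrangian.
L = 5.3306 + 11*-17.7826 = -190.278


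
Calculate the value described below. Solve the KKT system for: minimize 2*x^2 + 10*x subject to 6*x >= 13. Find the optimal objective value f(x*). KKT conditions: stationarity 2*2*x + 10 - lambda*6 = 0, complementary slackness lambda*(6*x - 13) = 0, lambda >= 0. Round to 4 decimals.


Step 1: Try lambda = 0 (constraint inactive).
x_unc = -10/(2*2) = -2.5
Check: 6*-2.5 = -15.0 < 13 -- violated!
Step 2: Constraint must be active: 6*x = 13
x* = 13/6 = 2.1667 (rounded; the exact value 13/6 is used below)
lambda = (2*2*(13/6) + 10)/6 = 3.1111
Step 3: Compute optimal value.
f(x*) = 2*(13/6)^2 + 10*(13/6) = 31.0556


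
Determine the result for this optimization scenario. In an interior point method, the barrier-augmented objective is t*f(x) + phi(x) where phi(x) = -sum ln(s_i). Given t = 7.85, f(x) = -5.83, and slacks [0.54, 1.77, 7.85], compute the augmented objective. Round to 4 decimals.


Step 1: Compute log-barrier.
ln values: [-0.6162, 0.571, 2.0605]
phi = -(-0.6162 + 0.571 + 2.0605) = -2.0153
Step 2: Compute augmented objective.
t*f(x) = 7.85*-5.83 = -45.7655
Total = -45.7655 - 2.0153 = -47.7808


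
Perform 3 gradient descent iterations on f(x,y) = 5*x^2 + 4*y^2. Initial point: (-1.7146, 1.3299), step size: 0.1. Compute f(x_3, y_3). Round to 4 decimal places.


Gradient descent on f(x,y) = 5*x^2 + 4*y^2.
Starting point: (-1.7146, 1.3299), alpha = 0.1
Step 1: grad_x = 2*5*-1.7146 = -17.146, grad_y = 2*4*1.3299 = 10.6392
  x_1 = -1.7146 - 0.1*-17.146 = 0.0
  y_1 = 1.3299 - 0.1*10.6392 = 0.266
Step 2: grad_x = 2*5*0.0 = 0.0, grad_y = 2*4*0.266 = 2.1278
  x_2 = 0.0 - 0.1*0.0 = 0.0
  y_2 = 0.266 - 0.1*2.1278 = 0.0532
Step 3: grad_x = 2*5*0.0 = 0.0, grad_y = 2*4*0.0532 = 0.4256
  x_3 = 0.0 - 0.1*0.0 = 0.0
  y_3 = 0.0532 - 0.1*0.4256 = 0.0106
f(0.0, 0.0106) = 5*0.0^2 + 4*0.0106^2 = 0.0005


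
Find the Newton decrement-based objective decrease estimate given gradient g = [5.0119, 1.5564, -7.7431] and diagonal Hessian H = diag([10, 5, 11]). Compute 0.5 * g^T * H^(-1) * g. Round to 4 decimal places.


Step 1: H is diagonal, so H^(-1) * g = [0.5012, 0.3113, -0.7039].
Step 2: g^T H^(-1) g = sum_i g_i^2 / H_ii
  = (5.0119)^2/10 + (1.5564)^2/5 + (-7.7431)^2/11
  = 2.5119 + 0.4845 + 5.4505 = 8.4469
Step 3: Objective decrease = 0.5 * g^T H^(-1) g = 4.2234


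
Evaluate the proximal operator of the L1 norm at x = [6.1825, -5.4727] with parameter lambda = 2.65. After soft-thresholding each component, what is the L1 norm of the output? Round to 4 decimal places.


Soft-thresholding with lambda = 2.65:
prox(6.1825) = sign(6.1825)*max(|6.1825| - 2.65, 0) = 3.5325
prox(-5.4727) = sign(-5.4727)*max(|-5.4727| - 2.65, 0) = -2.8227
prox(x) = [3.5325, -2.8227]
||prox(x)||_1 = 3.5325 + 2.8227 = 6.3552


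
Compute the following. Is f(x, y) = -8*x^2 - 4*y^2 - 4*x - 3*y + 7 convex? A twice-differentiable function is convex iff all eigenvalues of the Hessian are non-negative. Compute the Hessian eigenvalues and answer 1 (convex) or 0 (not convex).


The Hessian of f(x,y) = -8*x^2 - 4*y^2 - 4*x - 3*y + 7 is:
H = [[-16, 0], [0, -8]]
Trace = -16 - 8 = -24
Determinant = -16*-8 - (0)^2 = 128
Discriminant = (-24)^2 - 4*128 = 64.0
Eigenvalues: lambda_1 = -16.0, lambda_2 = -8.0
The function is not convex.

0


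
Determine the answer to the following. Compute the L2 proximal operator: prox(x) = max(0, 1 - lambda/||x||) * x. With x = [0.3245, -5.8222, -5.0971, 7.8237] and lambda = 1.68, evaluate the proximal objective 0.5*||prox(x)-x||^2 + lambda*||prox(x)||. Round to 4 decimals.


Step 1: Compute ||x||.
||x|| = 11.0088
Step 2: Compute scaling factor.
scale = max(0, 1 - 1.68/11.0088) = 0.8474
Step 3: prox(x) = [0.275, -4.9337, -4.3193, 6.6298]
||prox(x)|| = 9.3288
Step 4: Proximal objective.
0.5*||prox-x||^2 = 1.4112
lambda*||prox|| = 15.6724
Total = 17.0836


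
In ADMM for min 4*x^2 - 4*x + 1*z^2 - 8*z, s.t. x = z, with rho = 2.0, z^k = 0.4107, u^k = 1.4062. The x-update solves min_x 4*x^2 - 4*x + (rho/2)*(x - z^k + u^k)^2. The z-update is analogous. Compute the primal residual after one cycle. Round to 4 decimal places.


ADMM iteration with rho = 2.0, z^k = 0.4107, u^k = 1.4062
Step 1: x-update.
Minimize 4*x^2 - 4*x + (2.0/2)*(x - 0.4107 + 1.4062)^2
FOC: (2*4 + 2.0)*x = 4 + 2.0*(0.4107 - 1.4062)
x^{k+1} = 0.2009
Step 2: z-update.
Minimize 1*z^2 - 8*z + (2.0/2)*(0.2009 - z + 1.4062)^2
FOC: (2*1 + 2.0)*z = 8 + 2.0*(0.2009 + 1.4062)
z^{k+1} = 2.8036
Step 3: u-update.
u^{k+1} = 1.4062 + 0.2009 - 2.8036 = -1.1965
Step 4: Primal residual = |0.2009 - 2.8036| = 2.6027


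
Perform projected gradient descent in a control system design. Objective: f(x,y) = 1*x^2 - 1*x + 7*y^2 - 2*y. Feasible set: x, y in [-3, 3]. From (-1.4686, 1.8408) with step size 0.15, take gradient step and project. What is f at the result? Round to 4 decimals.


Step 1: Compute gradient at (-1.4686, 1.8408).
grad_x = 2*1*-1.4686 - 1 = -3.9372
grad_y = 2*7*1.8408 - 2 = 23.7712
Step 2: Gradient step.
x_raw = -1.4686 - 0.15*-3.9372 = -0.878
y_raw = 1.8408 - 0.15*23.7712 = -1.7249
Step 3: Project onto [-3, 3].
x_proj = clip(-0.878) = -0.878
y_proj = clip(-1.7249) = -1.7249
Step 4: Evaluate f.
f(-0.878, -1.7249) = 25.9252


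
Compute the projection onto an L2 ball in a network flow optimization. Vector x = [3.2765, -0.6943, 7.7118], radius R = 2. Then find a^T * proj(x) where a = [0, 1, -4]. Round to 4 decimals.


Step 1: Compute ||x|| (intermediates to 6 decimals).
||x|| = sqrt(3.2765^2 + (-0.6943)^2 + 7.7118^2) = 8.407697
Step 2: Project.
Since ||x|| > R, scale = R/||x|| = 2/8.407697 = 0.237877, proj(x) = scale * x
proj(x) = [0.779404, -0.165158, 1.83446]
Step 3: Dot product.
a^T * proj(x) = 0*0.779404 + 1*(-0.165158) - 4*1.83446 = -7.503


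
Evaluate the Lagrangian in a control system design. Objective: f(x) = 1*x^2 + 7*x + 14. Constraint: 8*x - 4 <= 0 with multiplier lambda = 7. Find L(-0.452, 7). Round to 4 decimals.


Step 1: Evaluate f(x).
f(-0.452) = 1*(-0.452)^2 + 7*(-0.452) + 14 = 11.0403
Step 2: Evaluate g(x).
g(-0.452) = 8*-0.452 - 4 = -7.616
Step 3: Compute Lagrangian.
L = 11.0403 + 7*-7.616 = -42.2717


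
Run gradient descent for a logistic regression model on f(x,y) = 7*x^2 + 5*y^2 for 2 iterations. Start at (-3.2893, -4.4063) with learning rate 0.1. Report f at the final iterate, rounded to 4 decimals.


Gradient descent on f(x,y) = 7*x^2 + 5*y^2.
Starting point: (-3.2893, -4.4063), alpha = 0.1
Step 1: grad_x = 2*7*-3.2893 = -46.0502, grad_y = 2*5*-4.4063 = -44.063
  x_1 = -3.2893 - 0.1*-46.0502 = 1.3157
  y_1 = -4.4063 - 0.1*-44.063 = 0.0
Step 2: grad_x = 2*7*1.3157 = 18.4201, grad_y = 2*5*0.0 = 0.0
  x_2 = 1.3157 - 0.1*18.4201 = -0.5263
  y_2 = 0.0 - 0.1*0.0 = 0.0
f(-0.5263, 0.0) = 7*(-0.5263)^2 + 5*0.0^2 = 1.9389


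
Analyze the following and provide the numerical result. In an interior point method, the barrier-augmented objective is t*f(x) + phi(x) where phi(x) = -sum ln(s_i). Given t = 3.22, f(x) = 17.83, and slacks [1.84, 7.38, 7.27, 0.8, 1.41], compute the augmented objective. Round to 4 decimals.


Step 1: Compute log-barrier.
ln values: [0.6098, 1.9988, 1.9838, -0.2231, 0.3436]
phi = -(0.6098 + 1.9988 + 1.9838 - 0.2231 + 0.3436) = -4.7127
Step 2: Compute augmented objective.
t*f(x) = 3.22*17.83 = 57.4126
Total = 57.4126 - 4.7127 = 52.6999


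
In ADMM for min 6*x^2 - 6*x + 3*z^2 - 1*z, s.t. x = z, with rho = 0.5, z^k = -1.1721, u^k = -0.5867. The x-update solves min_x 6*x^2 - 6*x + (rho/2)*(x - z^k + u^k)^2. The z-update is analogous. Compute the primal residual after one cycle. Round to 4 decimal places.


ADMM iteration with rho = 0.5, z^k = -1.1721, u^k = -0.5867
Step 1: x-update.
Minimize 6*x^2 - 6*x + (0.5/2)*(x + 1.1721 - 0.5867)^2
FOC: (2*6 + 0.5)*x = 6 + 0.5*(-1.1721 + 0.5867)
x^{k+1} = 0.4566
Step 2: z-update.
Minimize 3*z^2 - 1*z + (0.5/2)*(0.4566 - z - 0.5867)^2
FOC: (2*3 + 0.5)*z = 1 + 0.5*(0.4566 - 0.5867)
z^{k+1} = 0.1438
Step 3: u-update.
u^{k+1} = -0.5867 + 0.4566 - 0.1438 = -0.274
Step 4: Primal residual = |0.4566 - 0.1438| = 0.3127


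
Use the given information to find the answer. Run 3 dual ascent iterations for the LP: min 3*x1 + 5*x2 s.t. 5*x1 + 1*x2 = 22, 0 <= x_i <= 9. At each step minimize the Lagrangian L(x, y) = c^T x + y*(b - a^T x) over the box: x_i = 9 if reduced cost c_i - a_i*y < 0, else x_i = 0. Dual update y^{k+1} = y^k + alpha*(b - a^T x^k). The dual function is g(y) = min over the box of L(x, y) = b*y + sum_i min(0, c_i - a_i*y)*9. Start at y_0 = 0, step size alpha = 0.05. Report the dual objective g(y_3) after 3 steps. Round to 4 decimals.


Dual ascent for LP: min 3*x1 + 5*x2, 5*x1 + 1*x2 = 22, 0 <= x_i <= 9
Step 1: y^k = 0.0, reduced costs: (3.0, 5.0)
  x^k = (0.0, 0.0), subgradient = b - a^T x = 22.0
  y^{k+1} = 0.0 + 0.05*22.0 = 1.1
Step 2: y^k = 1.1, reduced costs: (-2.5, 3.9)
  x^k = (9.0, 0.0), subgradient = b - a^T x = -23.0
  y^{k+1} = 1.1 + 0.05*-23.0 = -0.05
Step 3: y^k = -0.05, reduced costs: (3.25, 5.05)
  x^k = (0.0, 0.0), subgradient = b - a^T x = 22.0
  y^{k+1} = -0.05 + 0.05*22.0 = 1.05
Dual objective at y_3 = 1.05: reduced costs (-2.25, 3.95), box minimizer x = (9.0, 0.0)
g(y_3) = b*y + (c1 - a1*y)*x1 + (c2 - a2*y)*x2 = 22*1.05 + (-2.25)*9.0 + 3.95*0.0 = 23.1 - 20.25 + 0.0 = 2.85


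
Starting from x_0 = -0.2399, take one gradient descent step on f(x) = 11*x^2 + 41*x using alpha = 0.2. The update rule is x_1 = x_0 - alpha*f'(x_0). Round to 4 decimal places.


We compute the gradient at x_0 and apply the update.
f'(x) = 22*x + 41
f'(-0.2399) = 22*-0.2399 + 41 = 35.7222
x_1 = -0.2399 - 0.2*35.7222 = -7.3843


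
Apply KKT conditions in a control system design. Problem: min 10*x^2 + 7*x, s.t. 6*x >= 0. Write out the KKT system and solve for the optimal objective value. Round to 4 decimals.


Step 1: Try lambda = 0 (constraint inactive).
x_unc = -7/(2*10) = -0.35
Check: 6*-0.35 = -2.1 < 0 -- violated!
Step 2: Constraint must be active: 6*x = 0
x* = 0/6 = 0.0
lambda = (2*10*0.0 + 7)/6 = 1.1667
Step 3: Compute optimal value.
f(x*) = 10*0.0^2 + 7*0.0 = 0.0


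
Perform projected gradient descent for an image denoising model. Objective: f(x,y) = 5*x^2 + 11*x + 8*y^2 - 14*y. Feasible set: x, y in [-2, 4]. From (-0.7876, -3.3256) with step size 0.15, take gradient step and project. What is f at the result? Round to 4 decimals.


Step 1: Compute gradient at (-0.7876, -3.3256).
grad_x = 2*5*-0.7876 + 11 = 3.124
grad_y = 2*8*-3.3256 - 14 = -67.2096
Step 2: Gradient step.
x_raw = -0.7876 - 0.15*3.124 = -1.2562
y_raw = -3.3256 - 0.15*-67.2096 = 6.7558
Step 3: Project onto [-2, 4].
x_proj = clip(-1.2562) = -1.2562
y_proj = clip(6.7558) = 4.0
Step 4: Evaluate f.
f(-1.2562, 4.0) = 66.072


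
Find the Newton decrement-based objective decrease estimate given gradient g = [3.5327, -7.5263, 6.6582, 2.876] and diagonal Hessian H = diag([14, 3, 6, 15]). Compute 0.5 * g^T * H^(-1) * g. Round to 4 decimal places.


Step 1: H is diagonal, so H^(-1) * g = [0.2523, -2.5088, 1.1097, 0.1917].
Step 2: g^T H^(-1) g = sum_i g_i^2 / H_ii
  = (3.5327)^2/14 + (-7.5263)^2/3 + (6.6582)^2/6 + (2.876)^2/15
  = 0.8914 + 18.8817 + 7.3886 + 0.5514 = 27.7132
Step 3: Objective decrease = 0.5 * g^T H^(-1) g = 13.8566


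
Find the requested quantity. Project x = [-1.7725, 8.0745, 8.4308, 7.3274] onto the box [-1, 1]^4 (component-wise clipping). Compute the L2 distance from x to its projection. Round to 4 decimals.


Project each component onto [-1, 1].
clip(-1.7725) = -1.0, clip(8.0745) = 1.0, clip(8.4308) = 1.0, clip(7.3274) = 1.0
Projection = [-1.0, 1.0, 1.0, 1.0]
Squared diffs: [0.5968, 50.0486, 55.2168, 40.036]
Distance = sqrt(145.8982) = 12.0788


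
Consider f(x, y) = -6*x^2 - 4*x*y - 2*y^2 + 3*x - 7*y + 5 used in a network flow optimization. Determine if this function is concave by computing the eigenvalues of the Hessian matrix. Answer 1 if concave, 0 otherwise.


The Hessian of f(x,y) = -6*x^2 - 4*x*y - 2*y^2 + 3*x - 7*y + 5 is:
H = [[-12, -4], [-4, -4]]
Trace = -12 - 4 = -16
Determinant = -12*-4 - (-4)^2 = 32
Discriminant = (-16)^2 - 4*32 = 128.0
Eigenvalues: lambda_1 = -13.6569, lambda_2 = -2.3431
The function is concave.

1


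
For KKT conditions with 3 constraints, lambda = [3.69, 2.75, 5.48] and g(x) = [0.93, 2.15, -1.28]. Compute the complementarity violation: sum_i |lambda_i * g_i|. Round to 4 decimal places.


KKT complementary slackness check:
lambda_1 * g_1 = 3.69 * 0.93 = 3.4317
lambda_2 * g_2 = 2.75 * 2.15 = 5.9125
lambda_3 * g_3 = 5.48 * -1.28 = -7.0144
Total violation = 3.4317 + 5.9125 + 7.0144 = 16.3586


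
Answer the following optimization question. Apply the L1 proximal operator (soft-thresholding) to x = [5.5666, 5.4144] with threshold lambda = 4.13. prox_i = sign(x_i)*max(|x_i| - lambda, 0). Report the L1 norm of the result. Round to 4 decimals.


Soft-thresholding with lambda = 4.13:
prox(5.5666) = sign(5.5666)*max(|5.5666| - 4.13, 0) = 1.4366
prox(5.4144) = sign(5.4144)*max(|5.4144| - 4.13, 0) = 1.2844
prox(x) = [1.4366, 1.2844]
||prox(x)||_1 = 1.4366 + 1.2844 = 2.721


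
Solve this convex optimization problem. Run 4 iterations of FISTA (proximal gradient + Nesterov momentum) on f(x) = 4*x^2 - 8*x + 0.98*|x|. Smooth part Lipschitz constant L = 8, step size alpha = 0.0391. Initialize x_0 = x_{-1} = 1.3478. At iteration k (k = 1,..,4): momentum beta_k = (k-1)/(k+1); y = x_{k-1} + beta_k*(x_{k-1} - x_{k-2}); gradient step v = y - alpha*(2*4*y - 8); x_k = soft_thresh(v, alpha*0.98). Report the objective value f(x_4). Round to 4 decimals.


FISTA on f(x) = 4*x^2 - 8*x + 0.98*|x|
L = 8, alpha = 0.0391
Iteration 1: beta = 0.0, y = 1.3478 + 0.0*(1.3478 - 1.3478) = 1.3478
  grad(y) = 2.7824, v = y - alpha*grad = 1.239
  prox(v) = soft_thresh(1.239, 0.0383) = 1.2007
Iteration 2: beta = 0.3333, y = 1.2007 + 0.3333*(1.2007 - 1.3478) = 1.1517
  grad(y) = 1.2132, v = y - alpha*grad = 1.1042
  prox(v) = soft_thresh(1.1042, 0.0383) = 1.0659
Iteration 3: beta = 0.5, y = 1.0659 + 0.5*(1.0659 - 1.2007) = 0.9985
  grad(y) = -0.012, v = y - alpha*grad = 0.999
  prox(v) = soft_thresh(0.999, 0.0383) = 0.9607
Iteration 4: beta = 0.6, y = 0.9607 + 0.6*(0.9607 - 1.0659) = 0.8975
  grad(y) = -0.82, v = y - alpha*grad = 0.9296
  prox(v) = soft_thresh(0.9296, 0.0383) = 0.8912
f(x_4) = 4*0.8912^2 - 8*0.8912 + 0.98*|0.8912| = -3.0793


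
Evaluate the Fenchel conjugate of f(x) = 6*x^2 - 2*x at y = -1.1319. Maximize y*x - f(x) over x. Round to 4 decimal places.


f*(y) = sup_x {y*x - a*x^2 - b*x} = sup_x {(y-b)*x - a*x^2}
FOC: (y - b) - 2a*x = 0 => x* = (y - b)/(2a)
x* = (-1.1319 + 2)/(2*6) = 0.0723
f*(-1.1319) = (y-b)^2/(4a) = (-1.1319 + 2)^2/(4*6)
= 0.7536/24 = 0.0314


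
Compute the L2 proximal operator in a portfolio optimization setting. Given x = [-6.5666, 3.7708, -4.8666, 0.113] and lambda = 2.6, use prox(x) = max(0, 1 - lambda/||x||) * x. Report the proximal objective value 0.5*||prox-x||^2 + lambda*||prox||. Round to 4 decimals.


Step 1: Compute ||x||.
||x|| = 9.002
Step 2: Compute scaling factor.
scale = max(0, 1 - 2.6/9.002) = 0.7112
Step 3: prox(x) = [-4.67, 2.6817, -3.461, 0.0804]
||prox(x)|| = 6.402
Step 4: Proximal objective.
0.5*||prox-x||^2 = 3.38
lambda*||prox|| = 16.6452
Total = 20.0252


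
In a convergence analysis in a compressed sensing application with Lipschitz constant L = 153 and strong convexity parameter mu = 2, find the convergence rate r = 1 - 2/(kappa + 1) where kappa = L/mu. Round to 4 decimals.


Step 1: Compute the condition number.
kappa = L/mu = 153/2 = 76.5
Step 2: Compute the convergence rate.
r = 1 - 2/(kappa + 1) = 1 - 2*mu/(L + mu) = (L - mu)/(L + mu) = 151/155 = 0.9742


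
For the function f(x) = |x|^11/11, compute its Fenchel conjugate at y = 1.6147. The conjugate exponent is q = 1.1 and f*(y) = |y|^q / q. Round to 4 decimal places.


The conjugate exponent q satisfies 1/p + 1/q = 1.
p = 11, so q = 11/(11 - 1) = 1.1
|y|^q = 1.6147^1.1 = 1.694
f*(1.6147) = 1.694 / 1.1 = 1.54


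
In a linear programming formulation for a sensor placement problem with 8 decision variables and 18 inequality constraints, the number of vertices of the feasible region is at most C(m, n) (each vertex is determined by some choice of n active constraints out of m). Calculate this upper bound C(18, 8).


Each vertex corresponds to some choice of n active constraints out of m, so the number of vertices is at most C(m, n) = m! / (n!(m-n)!).
m = 18, n = 8
Numerator: 18 * 17 * 16 * 15 * 14 * 13 * 12 * 11
Denominator: 8! = 40320
C(18, 8) = 43758


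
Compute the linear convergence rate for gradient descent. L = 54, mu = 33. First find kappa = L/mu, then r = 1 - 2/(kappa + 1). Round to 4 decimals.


Step 1: Compute the condition number.
kappa = L/mu = 54/33 = 1.6364
Step 2: Compute the convergence rate.
r = 1 - 2/(kappa + 1) = 1 - 2*mu/(L + mu) = (L - mu)/(L + mu) = 21/87 = 0.2414


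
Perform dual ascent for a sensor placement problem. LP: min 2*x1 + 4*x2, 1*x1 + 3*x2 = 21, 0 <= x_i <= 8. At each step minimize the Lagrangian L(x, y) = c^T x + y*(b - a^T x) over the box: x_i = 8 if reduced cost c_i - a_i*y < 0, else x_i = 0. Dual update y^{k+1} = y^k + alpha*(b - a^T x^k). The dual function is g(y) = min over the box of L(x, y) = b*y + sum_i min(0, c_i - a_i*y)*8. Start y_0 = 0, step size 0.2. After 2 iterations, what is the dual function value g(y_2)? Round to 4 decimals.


Dual ascent for LP: min 2*x1 + 4*x2, 1*x1 + 3*x2 = 21, 0 <= x_i <= 8
Step 1: y^k = 0.0, reduced costs: (2.0, 4.0)
  x^k = (0.0, 0.0), subgradient = b - a^T x = 21.0
  y^{k+1} = 0.0 + 0.2*21.0 = 4.2
Step 2: y^k = 4.2, reduced costs: (-2.2, -8.6)
  x^k = (8.0, 8.0), subgradient = b - a^T x = -11.0
  y^{k+1} = 4.2 + 0.2*-11.0 = 2.0
Dual objective at y_2 = 2.0: reduced costs (0.0, -2.0), box minimizer x = (0.0, 8.0)
g(y_2) = b*y + (c1 - a1*y)*x1 + (c2 - a2*y)*x2 = 21*2.0 + 0.0*0.0 + (-2.0)*8.0 = 42.0 + 0.0 - 16.0 = 26.0


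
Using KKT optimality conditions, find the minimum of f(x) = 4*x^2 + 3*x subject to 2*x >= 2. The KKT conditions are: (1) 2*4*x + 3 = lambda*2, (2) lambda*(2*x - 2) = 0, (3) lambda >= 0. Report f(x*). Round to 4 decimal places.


Step 1: Try lambda = 0 (constraint inactive).
x_unc = -3/(2*4) = -0.375
Check: 2*-0.375 = -0.75 < 2 -- violated!
Step 2: Constraint must be active: 2*x = 2
x* = 2/2 = 1.0
lambda = (2*4*1.0 + 3)/2 = 5.5
Step 3: Compute optimal value.
f(x*) = 4*1.0^2 + 3*1.0 = 7.0


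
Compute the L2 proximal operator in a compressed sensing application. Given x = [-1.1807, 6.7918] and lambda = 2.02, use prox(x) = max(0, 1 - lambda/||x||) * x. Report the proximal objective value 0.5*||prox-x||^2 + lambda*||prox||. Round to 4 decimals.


Step 1: Compute ||x||.
||x|| = 6.8937
Step 2: Compute scaling factor.
scale = max(0, 1 - 2.02/6.8937) = 0.707
Step 3: prox(x) = [-0.8347, 4.8016]
||prox(x)|| = 4.8737
Step 4: Proximal objective.
0.5*||prox-x||^2 = 2.0402
lambda*||prox|| = 9.8449
Total = 11.885


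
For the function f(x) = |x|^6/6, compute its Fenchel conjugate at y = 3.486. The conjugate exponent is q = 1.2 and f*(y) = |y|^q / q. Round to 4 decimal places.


The conjugate exponent q satisfies 1/p + 1/q = 1.
p = 6, so q = 6/(6 - 1) = 1.2
|y|^q = 3.486^1.2 = 4.475
f*(3.486) = 4.475 / 1.2 = 3.7292


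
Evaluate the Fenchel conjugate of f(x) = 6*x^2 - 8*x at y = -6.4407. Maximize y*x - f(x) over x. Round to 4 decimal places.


f*(y) = sup_x {y*x - a*x^2 - b*x} = sup_x {(y-b)*x - a*x^2}
FOC: (y - b) - 2a*x = 0 => x* = (y - b)/(2a)
x* = (-6.4407 + 8)/(2*6) = 0.1299
f*(-6.4407) = (y-b)^2/(4a) = (-6.4407 + 8)^2/(4*6)
= 2.4314/24 = 0.1013


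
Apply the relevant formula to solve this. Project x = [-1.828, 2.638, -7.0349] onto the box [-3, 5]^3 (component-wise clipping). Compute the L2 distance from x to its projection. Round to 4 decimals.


Project each component onto [-3, 5].
clip(-1.828) = -1.828, clip(2.638) = 2.638, clip(-7.0349) = -3.0
Projection = [-1.828, 2.638, -3.0]
Squared diffs: [0.0, 0.0, 16.2804]
Distance = sqrt(16.2804) = 4.0349


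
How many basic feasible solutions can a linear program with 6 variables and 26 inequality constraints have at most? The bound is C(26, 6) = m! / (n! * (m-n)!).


Each vertex corresponds to some choice of n active constraints out of m, so the number of vertices is at most C(m, n) = m! / (n!(m-n)!).
m = 26, n = 6
Numerator: 26 * 25 * 24 * 23 * 22 * 21
Denominator: 6! = 720
C(26, 6) = 230230


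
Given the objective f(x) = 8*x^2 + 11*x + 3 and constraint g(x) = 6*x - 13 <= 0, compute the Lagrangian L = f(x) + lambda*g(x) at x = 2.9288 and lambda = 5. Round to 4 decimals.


Step 1: Evaluate f(x).
f(2.9288) = 8*2.9288^2 + 11*2.9288 + 3 = 103.8398
Step 2: Evaluate g(x).
g(2.9288) = 6*2.9288 - 13 = 4.5728
Step 3: Compute Lagrangian.
L = 103.8398 + 5*4.5728 = 126.7038


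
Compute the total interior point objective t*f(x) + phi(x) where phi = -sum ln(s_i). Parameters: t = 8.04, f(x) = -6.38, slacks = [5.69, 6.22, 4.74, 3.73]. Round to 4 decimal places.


Step 1: Compute log-barrier.
ln values: [1.7387, 1.8278, 1.556, 1.3164]
phi = -(1.7387 + 1.8278 + 1.556 + 1.3164) = -6.4389
Step 2: Compute augmented objective.
t*f(x) = 8.04*-6.38 = -51.2952
Total = -51.2952 - 6.4389 = -57.7341


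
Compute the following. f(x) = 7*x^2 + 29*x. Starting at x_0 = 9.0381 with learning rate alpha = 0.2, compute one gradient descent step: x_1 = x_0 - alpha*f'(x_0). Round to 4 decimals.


We compute the gradient at x_0 and apply the update.
f'(x) = 14*x + 29
f'(9.0381) = 14*9.0381 + 29 = 155.5334
x_1 = 9.0381 - 0.2*155.5334 = -22.0686


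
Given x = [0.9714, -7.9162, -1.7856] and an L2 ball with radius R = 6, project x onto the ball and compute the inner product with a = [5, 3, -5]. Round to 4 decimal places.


Step 1: Compute ||x|| (intermediates to 6 decimals).
||x|| = sqrt(0.9714^2 + (-7.9162)^2 + (-1.7856)^2) = 8.173017
Step 2: Project.
Since ||x|| > R, scale = R/||x|| = 6/8.173017 = 0.734123, proj(x) = scale * x
proj(x) = [0.713127, -5.811464, -1.31085]
Step 3: Dot product.
a^T * proj(x) = 5*0.713127 + 3*(-5.811464) - 5*(-1.31085) = -7.3145


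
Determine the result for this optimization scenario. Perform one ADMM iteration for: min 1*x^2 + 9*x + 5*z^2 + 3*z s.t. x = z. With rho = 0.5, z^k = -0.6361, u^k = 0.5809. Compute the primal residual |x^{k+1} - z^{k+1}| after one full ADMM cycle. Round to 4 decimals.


ADMM iteration with rho = 0.5, z^k = -0.6361, u^k = 0.5809
Step 1: x-update.
Minimize 1*x^2 + 9*x + (0.5/2)*(x + 0.6361 + 0.5809)^2
FOC: (2*1 + 0.5)*x = -9 + 0.5*(-0.6361 - 0.5809)
x^{k+1} = -3.8434
Step 2: z-update.
Minimize 5*z^2 + 3*z + (0.5/2)*(-3.8434 - z + 0.5809)^2
FOC: (2*5 + 0.5)*z = -3 + 0.5*(-3.8434 + 0.5809)
z^{k+1} = -0.4411
Step 3: u-update.
u^{k+1} = 0.5809 - 3.8434 + 0.4411 = -2.8214
Step 4: Primal residual = |-3.8434 + 0.4411| = 3.4023


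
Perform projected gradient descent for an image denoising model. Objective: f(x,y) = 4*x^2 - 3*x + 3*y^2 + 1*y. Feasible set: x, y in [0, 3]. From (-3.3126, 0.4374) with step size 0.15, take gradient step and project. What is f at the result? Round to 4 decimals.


Step 1: Compute gradient at (-3.3126, 0.4374).
grad_x = 2*4*-3.3126 - 3 = -29.5008
grad_y = 2*3*0.4374 + 1 = 3.6244
Step 2: Gradient step.
x_raw = -3.3126 - 0.15*-29.5008 = 1.1125
y_raw = 0.4374 - 0.15*3.6244 = -0.1063
Step 3: Project onto [0, 3].
x_proj = clip(1.1125) = 1.1125
y_proj = clip(-0.1063) = 0.0
Step 4: Evaluate f.
f(1.1125, 0.0) = 1.6132


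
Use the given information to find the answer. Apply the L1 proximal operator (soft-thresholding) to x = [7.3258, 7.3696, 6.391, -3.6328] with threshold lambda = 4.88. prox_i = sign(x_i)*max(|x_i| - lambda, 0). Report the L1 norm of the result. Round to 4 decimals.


Soft-thresholding with lambda = 4.88:
prox(7.3258) = sign(7.3258)*max(|7.3258| - 4.88, 0) = 2.4458
prox(7.3696) = sign(7.3696)*max(|7.3696| - 4.88, 0) = 2.4896
prox(6.391) = sign(6.391)*max(|6.391| - 4.88, 0) = 1.511
prox(-3.6328) = sign(-3.6328)*max(|-3.6328| - 4.88, 0) = 0.0
prox(x) = [2.4458, 2.4896, 1.511, 0.0]
||prox(x)||_1 = 2.4458 + 2.4896 + 1.511 + 0.0 = 6.4464


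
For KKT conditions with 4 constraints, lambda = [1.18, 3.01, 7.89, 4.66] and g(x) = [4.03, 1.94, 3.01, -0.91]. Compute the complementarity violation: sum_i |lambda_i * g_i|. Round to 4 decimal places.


KKT complementary slackness check:
lambda_1 * g_1 = 1.18 * 4.03 = 4.7554
lambda_2 * g_2 = 3.01 * 1.94 = 5.8394
lambda_3 * g_3 = 7.89 * 3.01 = 23.7489
lambda_4 * g_4 = 4.66 * -0.91 = -4.2406
Total violation = 4.7554 + 5.8394 + 23.7489 + 4.2406 = 38.5843


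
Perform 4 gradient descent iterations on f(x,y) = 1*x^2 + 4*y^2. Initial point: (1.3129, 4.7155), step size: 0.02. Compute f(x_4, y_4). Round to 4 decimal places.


Gradient descent on f(x,y) = 1*x^2 + 4*y^2.
Starting point: (1.3129, 4.7155), alpha = 0.02
Step 1: grad_x = 2*1*1.3129 = 2.6258, grad_y = 2*4*4.7155 = 37.724
  x_1 = 1.3129 - 0.02*2.6258 = 1.2604
  y_1 = 4.7155 - 0.02*37.724 = 3.961
Step 2: grad_x = 2*1*1.2604 = 2.5208, grad_y = 2*4*3.961 = 31.6882
  x_2 = 1.2604 - 0.02*2.5208 = 1.21
  y_2 = 3.961 - 0.02*31.6882 = 3.3273
Step 3: grad_x = 2*1*1.21 = 2.4199, grad_y = 2*4*3.3273 = 26.6181
  x_3 = 1.21 - 0.02*2.4199 = 1.1616
  y_3 = 3.3273 - 0.02*26.6181 = 2.7949
Step 4: grad_x = 2*1*1.1616 = 2.3231, grad_y = 2*4*2.7949 = 22.3592
  x_4 = 1.1616 - 0.02*2.3231 = 1.1151
  y_4 = 2.7949 - 0.02*22.3592 = 2.3477
f(1.1151, 2.3477) = 1*1.1151^2 + 4*2.3477^2 = 23.2905


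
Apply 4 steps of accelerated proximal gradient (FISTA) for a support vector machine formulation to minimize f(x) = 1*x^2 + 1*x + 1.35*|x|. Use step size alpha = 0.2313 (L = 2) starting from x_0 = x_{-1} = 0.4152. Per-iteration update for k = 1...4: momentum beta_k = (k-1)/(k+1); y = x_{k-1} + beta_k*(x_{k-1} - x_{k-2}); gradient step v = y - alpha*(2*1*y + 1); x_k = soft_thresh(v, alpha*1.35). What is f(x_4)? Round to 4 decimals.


FISTA on f(x) = 1*x^2 + 1*x + 1.35*|x|
L = 2, alpha = 0.2313
Iteration 1: beta = 0.0, y = 0.4152 + 0.0*(0.4152 - 0.4152) = 0.4152
  grad(y) = 1.8304, v = y - alpha*grad = -0.0082
  prox(v) = soft_thresh(-0.0082, 0.3123) = 0.0
Iteration 2: beta = 0.3333, y = 0.0 + 0.3333*(0.0 - 0.4152) = -0.1384
  grad(y) = 0.7232, v = y - alpha*grad = -0.3057
  prox(v) = soft_thresh(-0.3057, 0.3123) = 0.0
Iteration 3: beta = 0.5, y = 0.0 + 0.5*(0.0 - 0.0) = 0.0
  grad(y) = 1.0, v = y - alpha*grad = -0.2313
  prox(v) = soft_thresh(-0.2313, 0.3123) = 0.0
Iteration 4: beta = 0.6, y = 0.0 + 0.6*(0.0 - 0.0) = 0.0
  grad(y) = 1.0, v = y - alpha*grad = -0.2313
  prox(v) = soft_thresh(-0.2313, 0.3123) = 0.0
f(x_4) = 1*0.0^2 + 1*0.0 + 1.35*|0.0| = 0.0


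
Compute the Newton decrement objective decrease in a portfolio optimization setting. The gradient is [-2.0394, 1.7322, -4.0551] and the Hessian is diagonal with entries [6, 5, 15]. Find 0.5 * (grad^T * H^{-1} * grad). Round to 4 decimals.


Step 1: H is diagonal, so H^(-1) * g = [-0.3399, 0.3464, -0.2703].
Step 2: g^T H^(-1) g = sum_i g_i^2 / H_ii
  = (-2.0394)^2/6 + (1.7322)^2/5 + (-4.0551)^2/15
  = 0.6932 + 0.6001 + 1.0963 = 2.3896
Step 3: Objective decrease = 0.5 * g^T H^(-1) g = 1.1948


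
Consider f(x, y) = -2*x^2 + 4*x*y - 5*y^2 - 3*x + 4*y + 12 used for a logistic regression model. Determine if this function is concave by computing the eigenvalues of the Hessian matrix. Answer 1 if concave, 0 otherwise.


The Hessian of f(x,y) = -2*x^2 + 4*x*y - 5*y^2 - 3*x + 4*y + 12 is:
H = [[-4, 4], [4, -10]]
Trace = -4 - 10 = -14
Determinant = -4*-10 - (4)^2 = 24
Discriminant = (-14)^2 - 4*24 = 100.0
Eigenvalues: lambda_1 = -12.0, lambda_2 = -2.0
The function is concave.

1


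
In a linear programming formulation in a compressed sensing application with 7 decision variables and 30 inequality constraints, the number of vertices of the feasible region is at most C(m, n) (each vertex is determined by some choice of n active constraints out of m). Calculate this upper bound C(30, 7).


Each vertex corresponds to some choice of n active constraints out of m, so the number of vertices is at most C(m, n) = m! / (n!(m-n)!).
m = 30, n = 7
Numerator: 30 * 29 * 28 * 27 * 26 * 25 * 24
Denominator: 7! = 5040
C(30, 7) = 2035800


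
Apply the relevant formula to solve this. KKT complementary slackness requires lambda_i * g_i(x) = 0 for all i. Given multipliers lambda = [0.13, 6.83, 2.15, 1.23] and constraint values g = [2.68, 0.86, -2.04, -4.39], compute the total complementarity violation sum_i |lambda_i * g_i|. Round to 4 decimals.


KKT complementary slackness check:
lambda_1 * g_1 = 0.13 * 2.68 = 0.3484
lambda_2 * g_2 = 6.83 * 0.86 = 5.8738
lambda_3 * g_3 = 2.15 * -2.04 = -4.386
lambda_4 * g_4 = 1.23 * -4.39 = -5.3997
Total violation = 0.3484 + 5.8738 + 4.386 + 5.3997 = 16.0079


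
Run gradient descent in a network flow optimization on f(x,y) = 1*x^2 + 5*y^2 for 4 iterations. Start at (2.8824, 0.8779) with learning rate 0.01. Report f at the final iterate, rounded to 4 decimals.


Gradient descent on f(x,y) = 1*x^2 + 5*y^2.
Starting point: (2.8824, 0.8779), alpha = 0.01
Step 1: grad_x = 2*1*2.8824 = 5.7648, grad_y = 2*5*0.8779 = 8.779
  x_1 = 2.8824 - 0.01*5.7648 = 2.8248
  y_1 = 0.8779 - 0.01*8.779 = 0.7901
Step 2: grad_x = 2*1*2.8248 = 5.6495, grad_y = 2*5*0.7901 = 7.9011
  x_2 = 2.8248 - 0.01*5.6495 = 2.7683
  y_2 = 0.7901 - 0.01*7.9011 = 0.7111
Step 3: grad_x = 2*1*2.7683 = 5.5365, grad_y = 2*5*0.7111 = 7.111
  x_3 = 2.7683 - 0.01*5.5365 = 2.7129
  y_3 = 0.7111 - 0.01*7.111 = 0.64
Step 4: grad_x = 2*1*2.7129 = 5.4258, grad_y = 2*5*0.64 = 6.3999
  x_4 = 2.7129 - 0.01*5.4258 = 2.6586
  y_4 = 0.64 - 0.01*6.3999 = 0.576
f(2.6586, 0.576) = 1*2.6586^2 + 5*0.576^2 = 8.7272


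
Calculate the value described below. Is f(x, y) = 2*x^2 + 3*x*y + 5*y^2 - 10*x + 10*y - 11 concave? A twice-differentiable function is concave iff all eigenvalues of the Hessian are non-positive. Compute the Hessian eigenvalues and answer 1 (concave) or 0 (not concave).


The Hessian of f(x,y) = 2*x^2 + 3*x*y + 5*y^2 - 10*x + 10*y - 11 is:
H = [[4, 3], [3, 10]]
Trace = 4 + 10 = 14
Determinant = 4*10 - (3)^2 = 31
Discriminant = (14)^2 - 4*31 = 72.0
Eigenvalues: lambda_1 = 2.7574, lambda_2 = 11.2426
The function is not concave.

0
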